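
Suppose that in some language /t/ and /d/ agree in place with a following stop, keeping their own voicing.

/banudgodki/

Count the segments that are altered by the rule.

2

/d/ before /g/ (velar) → [g]
/d/ before /k/ (velar) → [g]
2 segments change.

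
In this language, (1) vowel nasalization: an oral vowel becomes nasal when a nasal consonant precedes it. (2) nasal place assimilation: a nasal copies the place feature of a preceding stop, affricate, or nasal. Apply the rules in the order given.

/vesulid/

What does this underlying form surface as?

Rule 1: no segment meets the rule's conditions; no change.
After rule 1: vesulid
Rule 2: no segment meets the rule's conditions; no change.

[vesulid]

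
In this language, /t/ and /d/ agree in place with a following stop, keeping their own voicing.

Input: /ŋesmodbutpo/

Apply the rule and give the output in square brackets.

/d/ before /b/ (labial) → [b]
/t/ before /p/ (labial) → [p]

[ŋesmobbuppo]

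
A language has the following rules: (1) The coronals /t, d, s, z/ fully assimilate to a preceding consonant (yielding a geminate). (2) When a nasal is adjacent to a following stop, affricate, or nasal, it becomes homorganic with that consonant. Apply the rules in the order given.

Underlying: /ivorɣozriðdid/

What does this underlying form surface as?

Rule 1: /d/ after /ð/ → [ð] (total assimilation)
After rule 1: ivorɣozriððid
Rule 2: no segment meets the rule's conditions; no change.

[ivorɣozriððid]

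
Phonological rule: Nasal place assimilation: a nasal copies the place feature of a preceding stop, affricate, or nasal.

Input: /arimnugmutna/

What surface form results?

[arimmugŋutna]

/n/ after /m/ (labial) → [m]
/m/ after /g/ (velar) → [ŋ]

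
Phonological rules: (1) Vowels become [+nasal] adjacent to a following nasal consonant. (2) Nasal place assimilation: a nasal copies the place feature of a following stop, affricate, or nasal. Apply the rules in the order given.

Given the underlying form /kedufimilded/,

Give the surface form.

[kedufĩmilded]

Rule 1: /i/ before nasal /m/ → [ĩ]
After rule 1: kedufĩmilded
Rule 2: no segment meets the rule's conditions; no change.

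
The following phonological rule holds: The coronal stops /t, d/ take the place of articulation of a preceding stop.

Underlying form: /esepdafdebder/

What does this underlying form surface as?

[esepbafdebber]

/d/ after /p/ (labial) → [b]
/d/ after /b/ (labial) → [b]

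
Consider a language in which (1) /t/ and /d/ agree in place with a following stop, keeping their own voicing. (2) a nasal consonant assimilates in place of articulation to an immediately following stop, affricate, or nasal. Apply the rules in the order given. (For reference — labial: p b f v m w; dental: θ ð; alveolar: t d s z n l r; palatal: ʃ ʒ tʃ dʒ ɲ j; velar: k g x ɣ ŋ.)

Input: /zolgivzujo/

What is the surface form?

[zolgivzujo]

Rule 1: no segment meets the rule's conditions; no change.
After rule 1: zolgivzujo
Rule 2: no segment meets the rule's conditions; no change.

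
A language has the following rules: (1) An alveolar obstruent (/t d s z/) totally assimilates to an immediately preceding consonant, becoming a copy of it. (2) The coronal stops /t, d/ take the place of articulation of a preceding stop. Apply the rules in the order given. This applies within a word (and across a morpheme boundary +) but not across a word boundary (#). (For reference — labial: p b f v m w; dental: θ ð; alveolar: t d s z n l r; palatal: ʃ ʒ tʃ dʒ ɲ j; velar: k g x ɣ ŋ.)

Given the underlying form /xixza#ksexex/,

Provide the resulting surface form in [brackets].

Rule 1: /z/ after /x/ → [x] (total assimilation)
Rule 1: /s/ after /k/ → [k] (total assimilation)
After rule 1: xixxa#kkexex
Rule 2: no segment meets the rule's conditions; no change.

[xixxa#kkexex]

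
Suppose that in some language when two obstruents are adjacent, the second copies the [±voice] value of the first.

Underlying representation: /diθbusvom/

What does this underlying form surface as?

/b/ after /θ/ (voiceless) → [p]
/v/ after /s/ (voiceless) → [f]

[diθpusfom]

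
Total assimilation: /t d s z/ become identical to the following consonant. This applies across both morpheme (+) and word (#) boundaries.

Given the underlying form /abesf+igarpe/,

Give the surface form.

/s/ before /f/ → [f] (total assimilation)

[abeff+igarpe]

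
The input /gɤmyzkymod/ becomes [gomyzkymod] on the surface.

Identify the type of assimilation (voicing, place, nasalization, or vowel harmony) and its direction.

vowel harmony, regressive

/ɤ/→[o].
Vowels agree with the last vowel, so the harmony is regressive.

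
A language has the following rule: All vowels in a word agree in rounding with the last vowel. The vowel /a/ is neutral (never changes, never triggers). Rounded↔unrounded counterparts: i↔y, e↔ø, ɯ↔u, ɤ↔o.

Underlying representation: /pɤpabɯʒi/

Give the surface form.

[pɤpabɯʒi]

no segment meets the rule's conditions; no change.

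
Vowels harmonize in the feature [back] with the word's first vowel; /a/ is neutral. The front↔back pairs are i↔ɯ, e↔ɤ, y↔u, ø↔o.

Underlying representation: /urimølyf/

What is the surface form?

/i/ harmonizes with /u/ ([+back]) → [ɯ]
/ø/ harmonizes with /u/ ([+back]) → [o]
/y/ harmonizes with /u/ ([+back]) → [u]

[urɯmoluf]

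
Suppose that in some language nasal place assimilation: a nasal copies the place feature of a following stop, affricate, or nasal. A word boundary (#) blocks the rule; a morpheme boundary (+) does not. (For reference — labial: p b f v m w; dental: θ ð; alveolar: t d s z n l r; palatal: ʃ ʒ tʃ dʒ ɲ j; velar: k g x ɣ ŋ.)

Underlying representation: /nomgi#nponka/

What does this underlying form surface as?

/m/ before /g/ (velar) → [ŋ]
/n/ before /p/ (labial) → [m]
/n/ before /k/ (velar) → [ŋ]

[noŋgi#mpoŋka]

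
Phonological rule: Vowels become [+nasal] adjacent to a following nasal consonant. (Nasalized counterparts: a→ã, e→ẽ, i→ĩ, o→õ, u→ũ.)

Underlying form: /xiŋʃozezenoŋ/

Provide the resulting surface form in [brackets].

/i/ before nasal /ŋ/ → [ĩ]
/e/ before nasal /n/ → [ẽ]
/o/ before nasal /ŋ/ → [õ]

[xĩŋʃozezẽnõŋ]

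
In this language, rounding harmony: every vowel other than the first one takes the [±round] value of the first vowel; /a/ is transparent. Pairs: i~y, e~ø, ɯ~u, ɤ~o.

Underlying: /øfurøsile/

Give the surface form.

[øfurøsylø]

/i/ harmonizes with /ø/ ([+round]) → [y]
/e/ harmonizes with /ø/ ([+round]) → [ø]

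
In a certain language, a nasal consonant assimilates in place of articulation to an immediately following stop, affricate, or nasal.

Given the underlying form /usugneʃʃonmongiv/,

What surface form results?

/n/ before /m/ (labial) → [m]
/n/ before /g/ (velar) → [ŋ]

[usugneʃʃommoŋgiv]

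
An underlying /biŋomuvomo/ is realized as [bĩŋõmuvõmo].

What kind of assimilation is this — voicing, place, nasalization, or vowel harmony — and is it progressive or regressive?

/i/→[ĩ] /o/→[õ] /o/→[õ].
Each target copies a feature from the following segment, so the direction is regressive.

nasalization, regressive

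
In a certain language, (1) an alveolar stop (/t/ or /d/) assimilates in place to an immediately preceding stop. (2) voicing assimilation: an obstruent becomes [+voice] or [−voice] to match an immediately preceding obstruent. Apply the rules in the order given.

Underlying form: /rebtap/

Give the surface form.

[rebbap]

Rule 1: /t/ after /b/ (labial) → [p]
After rule 1: rebpap
Rule 2: /p/ after /b/ (voiced) → [b]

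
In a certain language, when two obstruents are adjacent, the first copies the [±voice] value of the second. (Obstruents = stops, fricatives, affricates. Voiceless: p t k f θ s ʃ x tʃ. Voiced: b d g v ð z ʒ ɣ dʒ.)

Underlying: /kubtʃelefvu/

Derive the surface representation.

/b/ before /tʃ/ (voiceless) → [p]
/f/ before /v/ (voiced) → [v]

[kuptʃelevvu]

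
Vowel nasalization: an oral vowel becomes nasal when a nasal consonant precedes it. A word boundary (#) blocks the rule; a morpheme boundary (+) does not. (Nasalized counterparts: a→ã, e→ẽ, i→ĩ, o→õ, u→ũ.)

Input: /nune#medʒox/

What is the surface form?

/u/ after nasal /n/ → [ũ]
/e/ after nasal /n/ → [ẽ]
/e/ after nasal /m/ → [ẽ]

[nũnẽ#mẽdʒox]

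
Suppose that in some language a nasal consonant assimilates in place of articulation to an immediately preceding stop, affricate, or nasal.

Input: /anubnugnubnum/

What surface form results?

/n/ after /b/ (labial) → [m]
/n/ after /g/ (velar) → [ŋ]
/n/ after /b/ (labial) → [m]

[anubmugŋubmum]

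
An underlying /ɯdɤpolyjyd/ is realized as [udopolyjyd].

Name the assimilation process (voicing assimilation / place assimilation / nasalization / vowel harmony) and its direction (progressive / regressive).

vowel harmony, regressive

/ɯ/→[u] /ɤ/→[o].
Vowels agree with the last vowel, so the harmony is regressive.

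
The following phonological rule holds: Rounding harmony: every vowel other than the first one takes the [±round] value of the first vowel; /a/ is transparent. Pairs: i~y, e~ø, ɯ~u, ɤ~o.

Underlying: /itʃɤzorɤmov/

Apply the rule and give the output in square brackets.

[itʃɤzɤrɤmɤv]

/o/ harmonizes with /i/ ([-round]) → [ɤ]
/o/ harmonizes with /i/ ([-round]) → [ɤ]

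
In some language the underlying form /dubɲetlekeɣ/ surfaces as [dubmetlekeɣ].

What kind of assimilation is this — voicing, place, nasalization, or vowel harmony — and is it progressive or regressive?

/ɲ/→[m].
Each target copies a feature from the preceding segment, so the direction is progressive.

place assimilation, progressive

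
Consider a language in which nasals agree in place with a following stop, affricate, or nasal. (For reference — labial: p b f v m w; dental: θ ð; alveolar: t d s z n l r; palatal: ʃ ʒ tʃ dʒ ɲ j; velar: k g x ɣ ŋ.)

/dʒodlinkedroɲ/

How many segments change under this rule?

1

/n/ before /k/ (velar) → [ŋ]
1 segment changes.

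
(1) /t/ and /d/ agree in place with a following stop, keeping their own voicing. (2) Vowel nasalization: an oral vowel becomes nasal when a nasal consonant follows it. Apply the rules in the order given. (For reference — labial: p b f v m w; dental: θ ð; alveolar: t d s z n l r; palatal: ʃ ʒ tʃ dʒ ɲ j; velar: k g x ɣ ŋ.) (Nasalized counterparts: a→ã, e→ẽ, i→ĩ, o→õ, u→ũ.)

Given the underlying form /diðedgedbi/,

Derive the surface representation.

[diðeggebbi]

Rule 1: /d/ before /g/ (velar) → [g]
Rule 1: /d/ before /b/ (labial) → [b]
After rule 1: diðeggebbi
Rule 2: no segment meets the rule's conditions; no change.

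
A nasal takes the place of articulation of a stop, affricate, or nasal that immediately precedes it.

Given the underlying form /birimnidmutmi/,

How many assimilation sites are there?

3

/n/ after /m/ (labial) → [m]
/m/ after /d/ (alveolar) → [n]
/m/ after /t/ (alveolar) → [n]
3 segments change.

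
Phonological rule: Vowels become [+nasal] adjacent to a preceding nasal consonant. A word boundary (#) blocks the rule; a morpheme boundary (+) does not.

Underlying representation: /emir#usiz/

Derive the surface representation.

[emĩr#usiz]

/i/ after nasal /m/ → [ĩ]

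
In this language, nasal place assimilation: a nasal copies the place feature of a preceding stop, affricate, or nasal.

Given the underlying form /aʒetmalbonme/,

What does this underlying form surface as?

[aʒetnalbonne]

/m/ after /t/ (alveolar) → [n]
/m/ after /n/ (alveolar) → [n]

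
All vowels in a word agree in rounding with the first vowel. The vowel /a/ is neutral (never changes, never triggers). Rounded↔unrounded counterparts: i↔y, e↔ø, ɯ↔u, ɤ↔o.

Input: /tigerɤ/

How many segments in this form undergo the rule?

No segment meets the rule's conditions.

0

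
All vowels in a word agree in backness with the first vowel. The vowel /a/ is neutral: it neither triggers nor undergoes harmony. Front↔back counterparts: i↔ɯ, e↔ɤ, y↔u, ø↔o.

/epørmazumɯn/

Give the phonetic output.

/u/ harmonizes with /e/ ([-back]) → [y]
/ɯ/ harmonizes with /e/ ([-back]) → [i]

[epørmazymin]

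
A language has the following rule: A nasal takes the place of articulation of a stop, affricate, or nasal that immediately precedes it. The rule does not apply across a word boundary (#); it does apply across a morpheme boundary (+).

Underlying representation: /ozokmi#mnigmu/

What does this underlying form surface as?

/m/ after /k/ (velar) → [ŋ]
/n/ after /m/ (labial) → [m]
/m/ after /g/ (velar) → [ŋ]

[ozokŋi#mmigŋu]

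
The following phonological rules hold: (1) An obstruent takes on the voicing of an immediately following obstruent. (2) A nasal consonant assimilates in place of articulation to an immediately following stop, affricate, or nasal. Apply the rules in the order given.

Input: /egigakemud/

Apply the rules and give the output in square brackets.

Rule 1: no segment meets the rule's conditions; no change.
After rule 1: egigakemud
Rule 2: no segment meets the rule's conditions; no change.

[egigakemud]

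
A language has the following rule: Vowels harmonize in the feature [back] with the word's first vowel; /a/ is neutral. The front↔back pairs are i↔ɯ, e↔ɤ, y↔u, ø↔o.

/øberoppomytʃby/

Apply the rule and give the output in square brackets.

/o/ harmonizes with /ø/ ([-back]) → [ø]
/o/ harmonizes with /ø/ ([-back]) → [ø]

[øberøppømytʃby]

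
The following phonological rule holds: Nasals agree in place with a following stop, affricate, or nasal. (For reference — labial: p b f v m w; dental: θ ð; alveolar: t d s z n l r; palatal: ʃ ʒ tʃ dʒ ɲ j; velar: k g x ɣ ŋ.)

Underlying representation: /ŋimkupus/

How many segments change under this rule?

1

/m/ before /k/ (velar) → [ŋ]
1 segment changes.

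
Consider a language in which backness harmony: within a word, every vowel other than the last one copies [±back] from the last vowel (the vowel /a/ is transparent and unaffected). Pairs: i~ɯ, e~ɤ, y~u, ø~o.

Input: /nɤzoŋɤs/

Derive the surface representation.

no segment meets the rule's conditions; no change.

[nɤzoŋɤs]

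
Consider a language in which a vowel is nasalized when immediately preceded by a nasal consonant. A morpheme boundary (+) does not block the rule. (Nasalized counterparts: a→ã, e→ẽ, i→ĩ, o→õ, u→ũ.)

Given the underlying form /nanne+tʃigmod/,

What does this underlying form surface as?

[nãnnẽ+tʃigmõd]

/a/ after nasal /n/ → [ã]
/e/ after nasal /n/ → [ẽ]
/o/ after nasal /m/ → [õ]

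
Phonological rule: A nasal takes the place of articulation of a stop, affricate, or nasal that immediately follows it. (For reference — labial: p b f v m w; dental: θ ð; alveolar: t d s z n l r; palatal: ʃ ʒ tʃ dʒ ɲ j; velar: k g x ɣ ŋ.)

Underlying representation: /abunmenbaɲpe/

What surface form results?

[abummembampe]

/n/ before /m/ (labial) → [m]
/n/ before /b/ (labial) → [m]
/ɲ/ before /p/ (labial) → [m]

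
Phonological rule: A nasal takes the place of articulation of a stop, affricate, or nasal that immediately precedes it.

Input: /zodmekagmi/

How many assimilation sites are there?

/m/ after /d/ (alveolar) → [n]
/m/ after /g/ (velar) → [ŋ]
2 segments change.

2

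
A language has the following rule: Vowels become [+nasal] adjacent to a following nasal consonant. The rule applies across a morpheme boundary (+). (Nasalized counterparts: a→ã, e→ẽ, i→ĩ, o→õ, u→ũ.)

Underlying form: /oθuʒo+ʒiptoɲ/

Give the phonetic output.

[oθuʒo+ʒiptõɲ]

/o/ before nasal /ɲ/ → [õ]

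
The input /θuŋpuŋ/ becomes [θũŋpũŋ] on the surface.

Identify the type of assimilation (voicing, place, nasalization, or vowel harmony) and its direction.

/u/→[ũ] /u/→[ũ].
Each target copies a feature from the following segment, so the direction is regressive.

nasalization, regressive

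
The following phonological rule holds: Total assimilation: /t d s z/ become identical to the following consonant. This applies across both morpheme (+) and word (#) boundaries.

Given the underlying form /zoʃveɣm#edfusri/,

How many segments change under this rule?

/d/ before /f/ → [f] (total assimilation)
/s/ before /r/ → [r] (total assimilation)
2 segments change.

2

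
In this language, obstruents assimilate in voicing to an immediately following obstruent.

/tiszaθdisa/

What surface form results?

[tizzaðdisa]

/s/ before /z/ (voiced) → [z]
/θ/ before /d/ (voiced) → [ð]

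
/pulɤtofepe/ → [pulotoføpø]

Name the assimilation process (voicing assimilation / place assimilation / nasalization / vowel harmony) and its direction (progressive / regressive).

vowel harmony, progressive

/ɤ/→[o] /e/→[ø] /e/→[ø].
Vowels agree with the first vowel, so the harmony is progressive.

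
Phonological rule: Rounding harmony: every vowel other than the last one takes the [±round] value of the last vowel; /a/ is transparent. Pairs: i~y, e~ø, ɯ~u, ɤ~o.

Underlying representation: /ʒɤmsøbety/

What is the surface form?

[ʒomsøbøty]

/ɤ/ harmonizes with /y/ ([+round]) → [o]
/e/ harmonizes with /y/ ([+round]) → [ø]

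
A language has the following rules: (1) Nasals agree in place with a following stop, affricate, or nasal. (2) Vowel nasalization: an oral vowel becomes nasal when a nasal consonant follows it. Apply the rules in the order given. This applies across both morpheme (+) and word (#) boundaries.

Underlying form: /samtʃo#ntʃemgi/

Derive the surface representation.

[sãɲtʃõ#ɲtʃẽŋgi]

Rule 1: /m/ before /tʃ/ (palatal) → [ɲ]
Rule 1: /n/ before /tʃ/ (palatal) → [ɲ]
Rule 1: /m/ before /g/ (velar) → [ŋ]
After rule 1: saɲtʃo#ɲtʃeŋgi
Rule 2: /a/ before nasal /ɲ/ → [ã]
Rule 2: /o/ before nasal /ɲ/ → [õ]
Rule 2: /e/ before nasal /ŋ/ → [ẽ]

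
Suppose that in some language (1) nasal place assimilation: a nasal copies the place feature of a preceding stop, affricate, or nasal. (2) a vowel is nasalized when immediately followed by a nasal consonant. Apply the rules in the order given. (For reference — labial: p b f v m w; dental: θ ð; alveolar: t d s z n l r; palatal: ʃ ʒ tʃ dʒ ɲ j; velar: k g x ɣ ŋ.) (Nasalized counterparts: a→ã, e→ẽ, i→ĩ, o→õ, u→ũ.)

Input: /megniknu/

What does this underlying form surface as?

[megŋikŋu]

Rule 1: /n/ after /g/ (velar) → [ŋ]
Rule 1: /n/ after /k/ (velar) → [ŋ]
After rule 1: megŋikŋu
Rule 2: no segment meets the rule's conditions; no change.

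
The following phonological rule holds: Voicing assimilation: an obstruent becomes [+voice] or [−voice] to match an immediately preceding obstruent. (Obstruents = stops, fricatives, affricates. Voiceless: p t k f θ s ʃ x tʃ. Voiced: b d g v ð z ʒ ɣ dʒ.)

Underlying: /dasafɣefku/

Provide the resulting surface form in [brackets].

[dasafxefku]

/ɣ/ after /f/ (voiceless) → [x]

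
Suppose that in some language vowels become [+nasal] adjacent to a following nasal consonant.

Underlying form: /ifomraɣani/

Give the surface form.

/o/ before nasal /m/ → [õ]
/a/ before nasal /n/ → [ã]

[ifõmraɣãni]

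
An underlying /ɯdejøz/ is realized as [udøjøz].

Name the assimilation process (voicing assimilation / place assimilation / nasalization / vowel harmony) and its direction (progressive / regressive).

/ɯ/→[u] /e/→[ø].
Vowels agree with the last vowel, so the harmony is regressive.

vowel harmony, regressive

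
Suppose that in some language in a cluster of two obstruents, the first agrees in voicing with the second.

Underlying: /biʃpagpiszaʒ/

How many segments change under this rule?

2

/g/ before /p/ (voiceless) → [k]
/s/ before /z/ (voiced) → [z]
2 segments change.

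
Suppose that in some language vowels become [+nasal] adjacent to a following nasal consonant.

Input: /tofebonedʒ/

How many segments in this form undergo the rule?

1

/o/ before nasal /n/ → [õ]
1 segment changes.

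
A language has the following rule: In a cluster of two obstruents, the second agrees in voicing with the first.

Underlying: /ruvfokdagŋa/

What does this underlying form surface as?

/f/ after /v/ (voiced) → [v]
/d/ after /k/ (voiceless) → [t]

[ruvvoktagŋa]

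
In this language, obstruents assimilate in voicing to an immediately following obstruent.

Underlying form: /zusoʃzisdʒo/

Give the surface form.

[zusoʒzizdʒo]

/ʃ/ before /z/ (voiced) → [ʒ]
/s/ before /dʒ/ (voiced) → [z]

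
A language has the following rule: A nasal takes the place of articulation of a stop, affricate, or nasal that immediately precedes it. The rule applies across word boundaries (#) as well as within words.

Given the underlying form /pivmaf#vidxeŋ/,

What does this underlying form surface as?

no segment meets the rule's conditions; no change.

[pivmaf#vidxeŋ]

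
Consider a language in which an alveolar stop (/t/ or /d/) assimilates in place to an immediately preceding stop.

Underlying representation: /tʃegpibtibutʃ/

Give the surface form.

[tʃegpibpibutʃ]

/t/ after /b/ (labial) → [p]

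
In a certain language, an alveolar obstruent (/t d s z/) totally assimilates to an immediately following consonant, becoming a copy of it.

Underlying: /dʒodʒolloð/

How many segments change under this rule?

0

No segment meets the rule's conditions.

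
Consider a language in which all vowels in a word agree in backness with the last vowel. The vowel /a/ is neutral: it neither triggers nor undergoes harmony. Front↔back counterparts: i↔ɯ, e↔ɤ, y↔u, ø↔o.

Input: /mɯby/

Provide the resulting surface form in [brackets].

/ɯ/ harmonizes with /y/ ([-back]) → [i]

[miby]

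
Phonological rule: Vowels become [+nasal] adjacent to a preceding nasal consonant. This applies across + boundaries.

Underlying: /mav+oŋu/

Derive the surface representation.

/a/ after nasal /m/ → [ã]
/u/ after nasal /ŋ/ → [ũ]

[mãv+oŋũ]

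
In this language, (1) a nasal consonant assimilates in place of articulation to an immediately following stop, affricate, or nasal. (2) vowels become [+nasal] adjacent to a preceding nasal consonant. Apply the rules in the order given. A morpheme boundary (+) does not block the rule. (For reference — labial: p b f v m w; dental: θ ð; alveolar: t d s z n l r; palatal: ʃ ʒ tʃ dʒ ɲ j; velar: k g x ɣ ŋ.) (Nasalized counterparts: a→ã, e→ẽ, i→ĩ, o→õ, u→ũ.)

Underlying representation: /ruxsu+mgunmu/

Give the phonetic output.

[ruxsu+ŋgummũ]

Rule 1: /m/ before /g/ (velar) → [ŋ]
Rule 1: /n/ before /m/ (labial) → [m]
After rule 1: ruxsu+ŋgummu
Rule 2: /u/ after nasal /m/ → [ũ]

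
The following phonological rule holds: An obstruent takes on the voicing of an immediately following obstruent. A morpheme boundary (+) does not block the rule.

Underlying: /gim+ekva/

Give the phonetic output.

[gim+egva]

/k/ before /v/ (voiced) → [g]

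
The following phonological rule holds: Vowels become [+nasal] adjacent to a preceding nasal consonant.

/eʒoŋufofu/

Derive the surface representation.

[eʒoŋũfofu]

/u/ after nasal /ŋ/ → [ũ]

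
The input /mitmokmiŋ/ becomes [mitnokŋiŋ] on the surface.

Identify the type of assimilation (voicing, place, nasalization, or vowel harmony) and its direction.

/m/→[n] /m/→[ŋ].
Each target copies a feature from the preceding segment, so the direction is progressive.

place assimilation, progressive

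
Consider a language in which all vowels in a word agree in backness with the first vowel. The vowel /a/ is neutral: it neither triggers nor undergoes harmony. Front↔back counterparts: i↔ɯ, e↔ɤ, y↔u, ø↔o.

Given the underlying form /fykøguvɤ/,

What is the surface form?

[fykøgyve]

/u/ harmonizes with /y/ ([-back]) → [y]
/ɤ/ harmonizes with /y/ ([-back]) → [e]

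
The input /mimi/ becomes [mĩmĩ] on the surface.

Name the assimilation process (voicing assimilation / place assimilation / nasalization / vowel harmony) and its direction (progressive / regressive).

nasalization, progressive

/i/→[ĩ] /i/→[ĩ].
Each target copies a feature from the preceding segment, so the direction is progressive.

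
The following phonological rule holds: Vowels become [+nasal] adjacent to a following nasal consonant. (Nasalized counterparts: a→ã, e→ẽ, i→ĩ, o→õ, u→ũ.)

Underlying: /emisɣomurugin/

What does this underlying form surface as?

[ẽmisɣõmurugĩn]

/e/ before nasal /m/ → [ẽ]
/o/ before nasal /m/ → [õ]
/i/ before nasal /n/ → [ĩ]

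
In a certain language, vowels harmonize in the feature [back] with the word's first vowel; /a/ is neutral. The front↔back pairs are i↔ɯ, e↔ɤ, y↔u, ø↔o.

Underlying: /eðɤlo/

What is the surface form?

/ɤ/ harmonizes with /e/ ([-back]) → [e]
/o/ harmonizes with /e/ ([-back]) → [ø]

[eðelø]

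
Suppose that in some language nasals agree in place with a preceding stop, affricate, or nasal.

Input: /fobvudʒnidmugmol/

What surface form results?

/n/ after /dʒ/ (palatal) → [ɲ]
/m/ after /d/ (alveolar) → [n]
/m/ after /g/ (velar) → [ŋ]

[fobvudʒɲidnugŋol]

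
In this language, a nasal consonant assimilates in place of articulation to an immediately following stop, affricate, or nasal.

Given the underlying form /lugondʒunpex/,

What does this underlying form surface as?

/n/ before /dʒ/ (palatal) → [ɲ]
/n/ before /p/ (labial) → [m]

[lugoɲdʒumpex]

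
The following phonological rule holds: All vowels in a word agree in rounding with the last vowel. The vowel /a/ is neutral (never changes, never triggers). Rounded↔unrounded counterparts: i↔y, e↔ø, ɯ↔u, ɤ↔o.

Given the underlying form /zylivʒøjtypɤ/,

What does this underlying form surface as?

/y/ harmonizes with /ɤ/ ([-round]) → [i]
/ø/ harmonizes with /ɤ/ ([-round]) → [e]
/y/ harmonizes with /ɤ/ ([-round]) → [i]

[zilivʒejtipɤ]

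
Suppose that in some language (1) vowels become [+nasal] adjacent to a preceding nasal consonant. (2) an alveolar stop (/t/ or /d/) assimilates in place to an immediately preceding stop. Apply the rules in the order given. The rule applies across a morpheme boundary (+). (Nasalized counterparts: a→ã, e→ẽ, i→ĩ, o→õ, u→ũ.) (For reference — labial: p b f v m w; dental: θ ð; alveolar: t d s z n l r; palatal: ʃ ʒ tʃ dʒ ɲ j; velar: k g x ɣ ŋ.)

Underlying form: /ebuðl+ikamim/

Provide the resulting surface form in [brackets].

Rule 1: /i/ after nasal /m/ → [ĩ]
After rule 1: ebuðl+ikamĩm
Rule 2: no segment meets the rule's conditions; no change.

[ebuðl+ikamĩm]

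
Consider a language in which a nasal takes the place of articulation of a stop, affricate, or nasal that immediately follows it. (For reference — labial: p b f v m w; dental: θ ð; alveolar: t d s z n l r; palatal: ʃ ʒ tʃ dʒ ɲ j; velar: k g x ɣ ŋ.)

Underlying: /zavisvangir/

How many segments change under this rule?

/n/ before /g/ (velar) → [ŋ]
1 segment changes.

1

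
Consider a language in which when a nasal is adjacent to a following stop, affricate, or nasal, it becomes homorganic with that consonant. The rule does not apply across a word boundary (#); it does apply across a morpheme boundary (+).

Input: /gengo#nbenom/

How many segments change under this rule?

2

/n/ before /g/ (velar) → [ŋ]
/n/ before /b/ (labial) → [m]
2 segments change.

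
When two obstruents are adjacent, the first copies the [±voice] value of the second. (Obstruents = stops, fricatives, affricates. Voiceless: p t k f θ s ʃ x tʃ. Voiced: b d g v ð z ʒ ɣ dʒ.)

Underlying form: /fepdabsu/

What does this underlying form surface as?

/p/ before /d/ (voiced) → [b]
/b/ before /s/ (voiceless) → [p]

[febdapsu]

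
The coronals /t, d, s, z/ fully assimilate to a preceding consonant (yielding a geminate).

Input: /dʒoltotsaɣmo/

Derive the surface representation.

[dʒollottaɣmo]

/t/ after /l/ → [l] (total assimilation)
/s/ after /t/ → [t] (total assimilation)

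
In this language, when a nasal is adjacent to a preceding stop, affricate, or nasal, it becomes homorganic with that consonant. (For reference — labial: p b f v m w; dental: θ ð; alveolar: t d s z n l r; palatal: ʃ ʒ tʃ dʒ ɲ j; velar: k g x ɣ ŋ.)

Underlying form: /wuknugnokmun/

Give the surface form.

[wukŋugŋokŋun]

/n/ after /k/ (velar) → [ŋ]
/n/ after /g/ (velar) → [ŋ]
/m/ after /k/ (velar) → [ŋ]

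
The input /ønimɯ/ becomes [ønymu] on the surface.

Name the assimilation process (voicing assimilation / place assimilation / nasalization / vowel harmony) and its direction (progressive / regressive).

/i/→[y] /ɯ/→[u].
Vowels agree with the first vowel, so the harmony is progressive.

vowel harmony, progressive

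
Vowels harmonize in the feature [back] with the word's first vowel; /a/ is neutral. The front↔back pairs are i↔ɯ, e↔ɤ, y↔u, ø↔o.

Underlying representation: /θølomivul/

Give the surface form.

/o/ harmonizes with /ø/ ([-back]) → [ø]
/u/ harmonizes with /ø/ ([-back]) → [y]

[θølømivyl]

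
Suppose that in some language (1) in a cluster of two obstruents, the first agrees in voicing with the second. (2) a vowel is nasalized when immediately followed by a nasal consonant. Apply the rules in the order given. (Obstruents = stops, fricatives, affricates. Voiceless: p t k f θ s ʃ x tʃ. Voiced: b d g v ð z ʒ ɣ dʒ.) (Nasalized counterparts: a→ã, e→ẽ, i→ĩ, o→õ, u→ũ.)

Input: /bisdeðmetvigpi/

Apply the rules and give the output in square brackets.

[bizdeðmedvikpi]

Rule 1: /s/ before /d/ (voiced) → [z]
Rule 1: /t/ before /v/ (voiced) → [d]
Rule 1: /g/ before /p/ (voiceless) → [k]
After rule 1: bizdeðmedvikpi
Rule 2: no segment meets the rule's conditions; no change.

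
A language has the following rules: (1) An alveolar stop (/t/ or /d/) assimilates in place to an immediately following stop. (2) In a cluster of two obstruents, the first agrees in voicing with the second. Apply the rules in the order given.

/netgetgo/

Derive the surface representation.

Rule 1: /t/ before /g/ (velar) → [k]
Rule 1: /t/ before /g/ (velar) → [k]
After rule 1: nekgekgo
Rule 2: /k/ before /g/ (voiced) → [g]
Rule 2: /k/ before /g/ (voiced) → [g]

[neggeggo]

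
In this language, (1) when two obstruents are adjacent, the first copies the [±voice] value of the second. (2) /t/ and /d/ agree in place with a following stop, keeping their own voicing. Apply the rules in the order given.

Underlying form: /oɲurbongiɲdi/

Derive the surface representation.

Rule 1: no segment meets the rule's conditions; no change.
After rule 1: oɲurbongiɲdi
Rule 2: no segment meets the rule's conditions; no change.

[oɲurbongiɲdi]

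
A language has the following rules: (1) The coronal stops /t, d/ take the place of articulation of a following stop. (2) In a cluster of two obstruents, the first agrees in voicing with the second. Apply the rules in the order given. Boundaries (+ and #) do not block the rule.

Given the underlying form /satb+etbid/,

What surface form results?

[sabb+ebbid]

Rule 1: /t/ before /b/ (labial) → [p]
Rule 1: /t/ before /b/ (labial) → [p]
After rule 1: sapb+epbid
Rule 2: /p/ before /b/ (voiced) → [b]
Rule 2: /p/ before /b/ (voiced) → [b]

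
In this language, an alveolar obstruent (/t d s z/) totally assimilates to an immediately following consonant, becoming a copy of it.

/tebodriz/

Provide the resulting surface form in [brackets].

[teborriz]

/d/ before /r/ → [r] (total assimilation)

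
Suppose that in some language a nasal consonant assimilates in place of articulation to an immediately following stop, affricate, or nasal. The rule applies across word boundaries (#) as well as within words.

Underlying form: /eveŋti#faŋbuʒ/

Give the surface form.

/ŋ/ before /t/ (alveolar) → [n]
/ŋ/ before /b/ (labial) → [m]

[eventi#fambuʒ]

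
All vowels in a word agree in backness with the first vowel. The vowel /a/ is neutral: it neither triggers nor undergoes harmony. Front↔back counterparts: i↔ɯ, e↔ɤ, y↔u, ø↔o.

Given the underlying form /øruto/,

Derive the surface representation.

[ørytø]

/u/ harmonizes with /ø/ ([-back]) → [y]
/o/ harmonizes with /ø/ ([-back]) → [ø]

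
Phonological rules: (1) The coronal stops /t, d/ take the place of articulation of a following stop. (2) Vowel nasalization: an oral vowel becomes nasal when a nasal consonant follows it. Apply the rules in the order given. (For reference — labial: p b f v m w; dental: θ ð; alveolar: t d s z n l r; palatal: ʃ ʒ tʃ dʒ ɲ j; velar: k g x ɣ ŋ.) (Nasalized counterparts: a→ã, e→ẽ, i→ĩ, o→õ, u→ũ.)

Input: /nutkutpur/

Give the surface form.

Rule 1: /t/ before /k/ (velar) → [k]
Rule 1: /t/ before /p/ (labial) → [p]
After rule 1: nukkuppur
Rule 2: no segment meets the rule's conditions; no change.

[nukkuppur]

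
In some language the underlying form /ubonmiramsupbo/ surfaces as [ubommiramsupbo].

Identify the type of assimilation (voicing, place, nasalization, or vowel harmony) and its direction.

place assimilation, regressive

/n/→[m].
Each target copies a feature from the following segment, so the direction is regressive.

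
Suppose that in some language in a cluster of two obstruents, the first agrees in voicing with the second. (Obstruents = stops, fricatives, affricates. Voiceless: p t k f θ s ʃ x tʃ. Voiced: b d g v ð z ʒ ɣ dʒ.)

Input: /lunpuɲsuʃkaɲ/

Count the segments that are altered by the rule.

No segment meets the rule's conditions.

0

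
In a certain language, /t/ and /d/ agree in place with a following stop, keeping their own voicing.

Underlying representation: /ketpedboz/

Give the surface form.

[keppebboz]

/t/ before /p/ (labial) → [p]
/d/ before /b/ (labial) → [b]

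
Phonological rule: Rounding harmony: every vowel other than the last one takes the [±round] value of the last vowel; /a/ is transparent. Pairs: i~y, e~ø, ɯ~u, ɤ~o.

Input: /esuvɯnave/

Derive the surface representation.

[esɯvɯnave]

/u/ harmonizes with /e/ ([-round]) → [ɯ]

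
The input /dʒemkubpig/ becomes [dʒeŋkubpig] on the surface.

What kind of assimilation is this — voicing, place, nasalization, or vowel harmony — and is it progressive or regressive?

place assimilation, regressive

/m/→[ŋ].
Each target copies a feature from the following segment, so the direction is regressive.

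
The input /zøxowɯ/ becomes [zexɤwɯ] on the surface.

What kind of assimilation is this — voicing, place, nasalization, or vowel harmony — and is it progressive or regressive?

vowel harmony, regressive

/ø/→[e] /o/→[ɤ].
Vowels agree with the last vowel, so the harmony is regressive.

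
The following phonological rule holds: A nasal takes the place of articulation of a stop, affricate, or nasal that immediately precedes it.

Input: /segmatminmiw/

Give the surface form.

/m/ after /g/ (velar) → [ŋ]
/m/ after /t/ (alveolar) → [n]
/m/ after /n/ (alveolar) → [n]

[segŋatninniw]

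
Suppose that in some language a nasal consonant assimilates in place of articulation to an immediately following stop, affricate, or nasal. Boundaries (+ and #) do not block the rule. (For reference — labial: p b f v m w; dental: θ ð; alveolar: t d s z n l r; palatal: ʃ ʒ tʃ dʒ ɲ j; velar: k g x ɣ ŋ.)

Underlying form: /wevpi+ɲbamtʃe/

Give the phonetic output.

[wevpi+mbaɲtʃe]

/ɲ/ before /b/ (labial) → [m]
/m/ before /tʃ/ (palatal) → [ɲ]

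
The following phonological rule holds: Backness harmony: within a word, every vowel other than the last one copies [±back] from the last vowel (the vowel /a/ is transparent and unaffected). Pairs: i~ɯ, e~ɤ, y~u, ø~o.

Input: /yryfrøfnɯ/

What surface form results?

[urufrofnɯ]

/y/ harmonizes with /ɯ/ ([+back]) → [u]
/y/ harmonizes with /ɯ/ ([+back]) → [u]
/ø/ harmonizes with /ɯ/ ([+back]) → [o]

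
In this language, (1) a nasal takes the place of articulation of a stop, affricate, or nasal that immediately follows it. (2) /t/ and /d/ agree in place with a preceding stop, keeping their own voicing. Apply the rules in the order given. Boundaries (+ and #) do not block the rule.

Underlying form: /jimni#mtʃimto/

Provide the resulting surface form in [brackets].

[jinni#ɲtʃinto]

Rule 1: /m/ before /n/ (alveolar) → [n]
Rule 1: /m/ before /tʃ/ (palatal) → [ɲ]
Rule 1: /m/ before /t/ (alveolar) → [n]
After rule 1: jinni#ɲtʃinto
Rule 2: no segment meets the rule's conditions; no change.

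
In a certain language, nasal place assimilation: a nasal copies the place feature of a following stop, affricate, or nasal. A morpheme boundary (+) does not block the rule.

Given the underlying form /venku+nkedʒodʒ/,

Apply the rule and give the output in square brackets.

[veŋku+ŋkedʒodʒ]

/n/ before /k/ (velar) → [ŋ]
/n/ before /k/ (velar) → [ŋ]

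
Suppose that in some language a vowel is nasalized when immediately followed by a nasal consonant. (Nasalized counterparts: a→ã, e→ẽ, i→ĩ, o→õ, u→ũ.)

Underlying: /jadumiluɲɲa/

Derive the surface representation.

[jadũmilũɲɲa]

/u/ before nasal /m/ → [ũ]
/u/ before nasal /ɲ/ → [ũ]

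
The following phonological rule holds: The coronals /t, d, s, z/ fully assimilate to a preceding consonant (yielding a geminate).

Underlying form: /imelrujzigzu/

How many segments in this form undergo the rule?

/z/ after /j/ → [j] (total assimilation)
/z/ after /g/ → [g] (total assimilation)
2 segments change.

2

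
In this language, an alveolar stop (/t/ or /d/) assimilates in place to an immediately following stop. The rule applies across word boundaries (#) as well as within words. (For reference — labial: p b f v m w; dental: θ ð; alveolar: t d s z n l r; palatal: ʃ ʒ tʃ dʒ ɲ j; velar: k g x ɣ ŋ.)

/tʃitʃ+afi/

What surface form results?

no segment meets the rule's conditions; no change.

[tʃitʃ+afi]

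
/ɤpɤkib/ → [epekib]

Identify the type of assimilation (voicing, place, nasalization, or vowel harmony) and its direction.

/ɤ/→[e] /ɤ/→[e].
Vowels agree with the last vowel, so the harmony is regressive.

vowel harmony, regressive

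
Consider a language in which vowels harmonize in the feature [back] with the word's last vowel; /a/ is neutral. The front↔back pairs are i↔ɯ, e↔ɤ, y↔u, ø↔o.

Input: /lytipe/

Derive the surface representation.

[lytipe]

no segment meets the rule's conditions; no change.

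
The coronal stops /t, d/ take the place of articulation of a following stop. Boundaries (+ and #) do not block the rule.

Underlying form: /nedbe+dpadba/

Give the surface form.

/d/ before /b/ (labial) → [b]
/d/ before /p/ (labial) → [b]
/d/ before /b/ (labial) → [b]

[nebbe+bpabba]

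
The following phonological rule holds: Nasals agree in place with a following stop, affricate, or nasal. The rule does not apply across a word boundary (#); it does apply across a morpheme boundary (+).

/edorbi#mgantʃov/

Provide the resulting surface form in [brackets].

[edorbi#ŋgaɲtʃov]

/m/ before /g/ (velar) → [ŋ]
/n/ before /tʃ/ (palatal) → [ɲ]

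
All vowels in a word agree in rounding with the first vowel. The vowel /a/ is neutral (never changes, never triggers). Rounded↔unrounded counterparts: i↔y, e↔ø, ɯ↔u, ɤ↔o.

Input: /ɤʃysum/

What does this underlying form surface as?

[ɤʃisɯm]

/y/ harmonizes with /ɤ/ ([-round]) → [i]
/u/ harmonizes with /ɤ/ ([-round]) → [ɯ]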